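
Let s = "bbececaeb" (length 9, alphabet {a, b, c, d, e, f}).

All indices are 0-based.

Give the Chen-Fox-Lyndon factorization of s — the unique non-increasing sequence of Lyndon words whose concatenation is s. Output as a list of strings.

["bbecec", "aeb"]

emit factor 1: 'bbecec' (i=0, period=6)
emit factor 2: 'aeb' (i=6, period=3)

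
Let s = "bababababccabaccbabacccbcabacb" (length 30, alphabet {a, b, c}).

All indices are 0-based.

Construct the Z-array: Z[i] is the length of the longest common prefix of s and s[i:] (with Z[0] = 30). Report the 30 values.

[30, 0, 7, 0, 5, 0, 3, 0, 1, 0, 0, 0, 2, 0, 0, 0, 4, 0, 2, 0, 0, 0, 0, 1, 0, 0, 2, 0, 0, 1]

Z[0]=30
i=1: outside box; Z[1]=0
i=2: outside box; Z[2]=7 grow→box=[2,9)
i=3: min(r-i=6, Z[1]=0)=0; Z[3]=0
i=4: min(r-i=5, Z[2]=7)=5; Z[4]=5
i=5: min(r-i=4, Z[3]=0)=0; Z[5]=0
i=6: min(r-i=3, Z[4]=5)=3; Z[6]=3
i=7: min(r-i=2, Z[5]=0)=0; Z[7]=0
i=8: min(r-i=1, Z[6]=3)=1; Z[8]=1
i=9: outside box; Z[9]=0
i=10: outside box; Z[10]=0
i=11: outside box; Z[11]=0
i=12: outside box; Z[12]=2 grow→box=[12,14)
i=13: min(r-i=1, Z[1]=0)=0; Z[13]=0
i=14: outside box; Z[14]=0
i=15: outside box; Z[15]=0
i=16: outside box; Z[16]=4 grow→box=[16,20)
i=17: min(r-i=3, Z[1]=0)=0; Z[17]=0
i=18: min(r-i=2, Z[2]=7)=2; Z[18]=2
i=19: min(r-i=1, Z[3]=0)=0; Z[19]=0
i=20: outside box; Z[20]=0
i=21: outside box; Z[21]=0
i=22: outside box; Z[22]=0
i=23: outside box; Z[23]=1 grow→box=[23,24)
i=24: outside box; Z[24]=0
i=25: outside box; Z[25]=0
i=26: outside box; Z[26]=2 grow→box=[26,28)
i=27: min(r-i=1, Z[1]=0)=0; Z[27]=0
i=28: outside box; Z[28]=0
i=29: outside box; Z[29]=1 grow→box=[29,30)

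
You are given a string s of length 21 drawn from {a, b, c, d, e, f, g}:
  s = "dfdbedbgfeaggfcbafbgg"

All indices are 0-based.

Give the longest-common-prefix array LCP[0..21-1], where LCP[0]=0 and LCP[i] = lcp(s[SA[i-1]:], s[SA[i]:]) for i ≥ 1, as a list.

rank→(start, suffix):
  0 → (16, 'afbgg')
  1 → (10, 'aggfcbafbgg')
  2 → (15, 'bafbgg')
  3 → (3, 'bedbgfeaggfcbafbgg')
  4 → (6, 'bgfeaggfcbafbgg')
  5 → (18, 'bgg')
  6 → (14, 'cbafbgg')
  7 → (2, 'dbedbgfeaggfcbafbgg')
  8 → (5, 'dbgfeaggfcbafbgg')
  9 → (0, 'dfdbedbgfeaggfcbafbgg')
  10 → (9, 'eaggfcbafbgg')
  11 → (4, 'edbgfeaggfcbafbgg')
  12 → (17, 'fbgg')
  13 → (13, 'fcbafbgg')
  14 → (1, 'fdbedbgfeaggfcbafbgg')
  15 → (8, 'feaggfcbafbgg')
  16 → (20, 'g')
  17 → (12, 'gfcbafbgg')
  18 → (7, 'gfeaggfcbafbgg')
  19 → (19, 'gg')
  20 → (11, 'ggfcbafbgg')

SA = [16, 10, 15, 3, 6, 18, 14, 2, 5, 0, 9, 4, 17, 13, 1, 8, 20, 12, 7, 19, 11]
rank  pair      lcp
   1  s[16:],s[10:]  1  'a'
   2  s[10:],s[15:]  0  ''
   3  s[15:],s[3:]  1  'b'
   4  s[3:],s[6:]  1  'b'
   5  s[6:],s[18:]  2  'bg'
   6  s[18:],s[14:]  0  ''
   7  s[14:],s[2:]  0  ''
   8  s[2:],s[5:]  2  'db'
   9  s[5:],s[0:]  1  'd'
  10  s[0:],s[9:]  0  ''
  11  s[9:],s[4:]  1  'e'
  12  s[4:],s[17:]  0  ''
  13  s[17:],s[13:]  1  'f'
  14  s[13:],s[1:]  1  'f'
  15  s[1:],s[8:]  1  'f'
  16  s[8:],s[20:]  0  ''
  17  s[20:],s[12:]  1  'g'
  18  s[12:],s[7:]  2  'gf'
  19  s[7:],s[19:]  1  'g'
  20  s[19:],s[11:]  2  'gg'

[0, 1, 0, 1, 1, 2, 0, 0, 2, 1, 0, 1, 0, 1, 1, 1, 0, 1, 2, 1, 2]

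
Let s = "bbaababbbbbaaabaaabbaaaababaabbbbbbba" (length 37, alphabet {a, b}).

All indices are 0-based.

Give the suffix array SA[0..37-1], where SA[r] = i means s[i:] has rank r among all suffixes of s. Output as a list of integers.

rank | idx | suffix
   0 |  36 | a
   1 |  20 | aaaababaabbbbbbba
   2 |  11 | aaabaaabbaaaababaabbbbbbba
   3 |  21 | aaababaabbbbbbba
   4 |  15 | aaabbaaaababaabbbbbbba
   5 |  12 | aabaaabbaaaababaabbbbbbba
   6 |  22 | aababaabbbbbbba
   7 |   2 | aababbbbbaaabaaabbaaaababaabbbbbbba
   8 |  16 | aabbaaaababaabbbbbbba
   9 |  27 | aabbbbbbba
  10 |  13 | abaaabbaaaababaabbbbbbba
  11 |  25 | abaabbbbbbba
  12 |  23 | ababaabbbbbbba
  13 |   3 | ababbbbbaaabaaabbaaaababaabbbbbbba
  14 |  17 | abbaaaababaabbbbbbba
  15 |   5 | abbbbbaaabaaabbaaaababaabbbbbbba
  16 |  28 | abbbbbbba
  17 |  35 | ba
  18 |  19 | baaaababaabbbbbbba
  19 |  10 | baaabaaabbaaaababaabbbbbbba
  20 |  14 | baaabbaaaababaabbbbbbba
  21 |   1 | baababbbbbaaabaaabbaaaababaabbbbbbba
  22 |  26 | baabbbbbbba
  23 |  24 | babaabbbbbbba
  24 |   4 | babbbbbaaabaaabbaaaababaabbbbbbba
  25 |  34 | bba
  26 |  18 | bbaaaababaabbbbbbba
  27 |   9 | bbaaabaaabbaaaababaabbbbbbba
  28 |   0 | bbaababbbbbaaabaaabbaaaababaabbbbbbba
  29 |  33 | bbba
  30 |   8 | bbbaaabaaabbaaaababaabbbbbbba
  31 |  32 | bbbba
  32 |   7 | bbbbaaabaaabbaaaababaabbbbbbba
  33 |  31 | bbbbba
  34 |   6 | bbbbbaaabaaabbaaaababaabbbbbbba
  35 |  30 | bbbbbba
  36 |  29 | bbbbbbba

[36, 20, 11, 21, 15, 12, 22, 2, 16, 27, 13, 25, 23, 3, 17, 5, 28, 35, 19, 10, 14, 1, 26, 24, 4, 34, 18, 9, 0, 33, 8, 32, 7, 31, 6, 30, 29]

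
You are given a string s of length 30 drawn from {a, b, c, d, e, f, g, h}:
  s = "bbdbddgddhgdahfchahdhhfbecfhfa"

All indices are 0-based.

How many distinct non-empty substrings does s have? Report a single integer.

436

sorted suffixes:
  #0 SA[0]=29  'a'
  #1 SA[1]=17  'ahdhhfbecfhfa'
  #2 SA[2]=12  'ahfchahdhhfbecfhfa'
  #3 SA[3]=0  'bbdbddgddhgdahfchahdhhfbecfhfa'
  #4 SA[4]=1  'bdbddgddhgdahfchahdhhfbecfhfa'
  #5 SA[5]=3  'bddgddhgdahfchahdhhfbecfhfa'
  #6 SA[6]=23  'becfhfa'
  #7 SA[7]=25  'cfhfa'
  #8 SA[8]=15  'chahdhhfbecfhfa'
  #9 SA[9]=11  'dahfchahdhhfbecfhfa'
  #10 SA[10]=2  'dbddgddhgdahfchahdhhfbecfhfa'
  #11 SA[11]=4  'ddgddhgdahfchahdhhfbecfhfa'
  #12 SA[12]=7  'ddhgdahfchahdhhfbecfhfa'
  #13 SA[13]=5  'dgddhgdahfchahdhhfbecfhfa'
  #14 SA[14]=8  'dhgdahfchahdhhfbecfhfa'
  #15 SA[15]=19  'dhhfbecfhfa'
  #16 SA[16]=24  'ecfhfa'
  #17 SA[17]=28  'fa'
  #18 SA[18]=22  'fbecfhfa'
  #19 SA[19]=14  'fchahdhhfbecfhfa'
  #20 SA[20]=26  'fhfa'
  #21 SA[21]=10  'gdahfchahdhhfbecfhfa'
  #22 SA[22]=6  'gddhgdahfchahdhhfbecfhfa'
  #23 SA[23]=16  'hahdhhfbecfhfa'
  #24 SA[24]=18  'hdhhfbecfhfa'
  #25 SA[25]=27  'hfa'
  #26 SA[26]=21  'hfbecfhfa'
  #27 SA[27]=13  'hfchahdhhfbecfhfa'
  #28 SA[28]=9  'hgdahfchahdhhfbecfhfa'
  #29 SA[29]=20  'hhfbecfhfa'

SA = [29, 17, 12, 0, 1, 3, 23, 25, 15, 11, 2, 4, 7, 5, 8, 19, 24, 28, 22, 14, 26, 10, 6, 16, 18, 27, 21, 13, 9, 20]
rank  pair      lcp
   1  s[29:],s[17:]  1  'a'
   2  s[17:],s[12:]  2  'ah'
   3  s[12:],s[0:]  0  ''
   4  s[0:],s[1:]  1  'b'
   5  s[1:],s[3:]  2  'bd'
   6  s[3:],s[23:]  1  'b'
   7  s[23:],s[25:]  0  ''
   8  s[25:],s[15:]  1  'c'
   9  s[15:],s[11:]  0  ''
  10  s[11:],s[2:]  1  'd'
  11  s[2:],s[4:]  1  'd'
  12  s[4:],s[7:]  2  'dd'
  13  s[7:],s[5:]  1  'd'
  14  s[5:],s[8:]  1  'd'
  15  s[8:],s[19:]  2  'dh'
  16  s[19:],s[24:]  0  ''
  17  s[24:],s[28:]  0  ''
  18  s[28:],s[22:]  1  'f'
  19  s[22:],s[14:]  1  'f'
  20  s[14:],s[26:]  1  'f'
  21  s[26:],s[10:]  0  ''
  22  s[10:],s[6:]  2  'gd'
  23  s[6:],s[16:]  0  ''
  24  s[16:],s[18:]  1  'h'
  25  s[18:],s[27:]  1  'h'
  26  s[27:],s[21:]  2  'hf'
  27  s[21:],s[13:]  2  'hf'
  28  s[13:],s[9:]  1  'h'
  29  s[9:],s[20:]  1  'h'

n(n+1)/2 = 30·31/2 = 465
Σ LCP = 0 + 1 + 2 + 0 + 1 + 2 + 1 + 0 + 1 + 0 + 1 + 1 + 2 + 1 + 1 + 2 + 0 + 0 + 1 + 1 + 1 + 0 + 2 + 0 + 1 + 1 + 2 + 2 + 1 + 1 = 29
distinct = 465 − 29 = 436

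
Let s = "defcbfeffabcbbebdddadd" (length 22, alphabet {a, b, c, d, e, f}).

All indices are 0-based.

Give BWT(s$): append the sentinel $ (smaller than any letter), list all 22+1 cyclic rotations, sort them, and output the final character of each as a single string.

dfdcaebcbfddadb$bdffebe

rank  rotation                 last
    0  $defcbfeffabcbbebdddadd  d
    1  abcbbebdddadd$defcbfeff  f
    2  add$defcbfeffabcbbebddd  d
    3  bbebdddadd$defcbfeffabc  c
    4  bcbbebdddadd$defcbfeffa  a
    5  bdddadd$defcbfeffabcbbe  e
    6  bebdddadd$defcbfeffabcb  b
    7  bfeffabcbbebdddadd$defc  c
    8  cbbebdddadd$defcbfeffab  b
    9  cbfeffabcbbebdddadd$def  f
   10  d$defcbfeffabcbbebdddad  d
   11  dadd$defcbfeffabcbbebdd  d
   12  dd$defcbfeffabcbbebddda  a
   13  ddadd$defcbfeffabcbbebd  d
   14  dddadd$defcbfeffabcbbeb  b
   15  defcbfeffabcbbebdddadd$  $
   16  ebdddadd$defcbfeffabcbb  b
   17  efcbfeffabcbbebdddadd$d  d
   18  effabcbbebdddadd$defcbf  f
   19  fabcbbebdddadd$defcbfef  f
   20  fcbfeffabcbbebdddadd$de  e
   21  feffabcbbebdddadd$defcb  b
   22  ffabcbbebdddadd$defcbfe  e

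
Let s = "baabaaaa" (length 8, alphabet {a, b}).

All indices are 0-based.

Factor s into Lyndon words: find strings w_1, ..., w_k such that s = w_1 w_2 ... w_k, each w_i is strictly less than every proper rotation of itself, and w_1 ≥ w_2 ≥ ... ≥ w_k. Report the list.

["b", "aab", "a", "a", "a", "a"]

emit factor 1: 'b' (i=0, period=1)
emit factor 2: 'aab' (i=1, period=3)
emit factor 3: 'a' (i=4, period=1)
emit factor 4: 'a' (i=5, period=1)
emit factor 5: 'a' (i=6, period=1)
emit factor 6: 'a' (i=7, period=1)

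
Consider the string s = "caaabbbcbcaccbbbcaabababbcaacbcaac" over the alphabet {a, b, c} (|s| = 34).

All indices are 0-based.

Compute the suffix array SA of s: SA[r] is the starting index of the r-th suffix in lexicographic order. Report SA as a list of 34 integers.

[1, 17, 2, 31, 26, 18, 20, 3, 22, 32, 27, 10, 19, 21, 13, 4, 14, 23, 5, 15, 29, 24, 8, 6, 33, 0, 16, 30, 25, 9, 12, 28, 7, 11]

rank | idx | suffix
   0 |   1 | aaabbbcbcaccbbbcaabababbcaacbcaac
   1 |  17 | aabababbcaacbcaac
   2 |   2 | aabbbcbcaccbbbcaabababbcaacbcaac
   3 |  31 | aac
   4 |  26 | aacbcaac
   5 |  18 | abababbcaacbcaac
   6 |  20 | ababbcaacbcaac
   7 |   3 | abbbcbcaccbbbcaabababbcaacbcaac
   8 |  22 | abbcaacbcaac
   9 |  32 | ac
  10 |  27 | acbcaac
  11 |  10 | accbbbcaabababbcaacbcaac
  12 |  19 | bababbcaacbcaac
  13 |  21 | babbcaacbcaac
  14 |  13 | bbbcaabababbcaacbcaac
  15 |   4 | bbbcbcaccbbbcaabababbcaacbcaac
  16 |  14 | bbcaabababbcaacbcaac
  17 |  23 | bbcaacbcaac
  18 |   5 | bbcbcaccbbbcaabababbcaacbcaac
  19 |  15 | bcaabababbcaacbcaac
  20 |  29 | bcaac
  21 |  24 | bcaacbcaac
  22 |   8 | bcaccbbbcaabababbcaacbcaac
  23 |   6 | bcbcaccbbbcaabababbcaacbcaac
  24 |  33 | c
  25 |   0 | caaabbbcbcaccbbbcaabababbcaacbcaac
  26 |  16 | caabababbcaacbcaac
  27 |  30 | caac
  28 |  25 | caacbcaac
  29 |   9 | caccbbbcaabababbcaacbcaac
  30 |  12 | cbbbcaabababbcaacbcaac
  31 |  28 | cbcaac
  32 |   7 | cbcaccbbbcaabababbcaacbcaac
  33 |  11 | ccbbbcaabababbcaacbcaac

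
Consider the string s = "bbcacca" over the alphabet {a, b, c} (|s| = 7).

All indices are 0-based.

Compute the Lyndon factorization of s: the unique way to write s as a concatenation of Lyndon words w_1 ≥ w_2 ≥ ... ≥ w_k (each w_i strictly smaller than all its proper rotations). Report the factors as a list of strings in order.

emit factor 1: 'bbc' (i=0, period=3)
emit factor 2: 'acc' (i=3, period=3)
emit factor 3: 'a' (i=6, period=1)

["bbc", "acc", "a"]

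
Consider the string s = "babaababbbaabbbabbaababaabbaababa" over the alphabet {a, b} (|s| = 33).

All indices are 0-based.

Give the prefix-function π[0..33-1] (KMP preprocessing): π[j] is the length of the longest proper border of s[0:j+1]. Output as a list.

π[0] = 0
j=1 s[j]='a': π[1]=0 (border '')
j=2 s[j]='b': π[2]=1 (border 'b')
j=3 s[j]='a': π[3]=2 (border 'ba')
j=4 s[j]='a': k: 2→0; π[4]=0 (border '')
j=5 s[j]='b': π[5]=1 (border 'b')
j=6 s[j]='a': π[6]=2 (border 'ba')
j=7 s[j]='b': π[7]=3 (border 'bab')
j=8 s[j]='b': k: 3→1→0; π[8]=1 (border 'b')
j=9 s[j]='b': k: 1→0; π[9]=1 (border 'b')
j=10 s[j]='a': π[10]=2 (border 'ba')
j=11 s[j]='a': k: 2→0; π[11]=0 (border '')
j=12 s[j]='b': π[12]=1 (border 'b')
j=13 s[j]='b': k: 1→0; π[13]=1 (border 'b')
j=14 s[j]='b': k: 1→0; π[14]=1 (border 'b')
j=15 s[j]='a': π[15]=2 (border 'ba')
j=16 s[j]='b': π[16]=3 (border 'bab')
j=17 s[j]='b': k: 3→1→0; π[17]=1 (border 'b')
j=18 s[j]='a': π[18]=2 (border 'ba')
j=19 s[j]='a': k: 2→0; π[19]=0 (border '')
j=20 s[j]='b': π[20]=1 (border 'b')
j=21 s[j]='a': π[21]=2 (border 'ba')
j=22 s[j]='b': π[22]=3 (border 'bab')
j=23 s[j]='a': π[23]=4 (border 'baba')
j=24 s[j]='a': π[24]=5 (border 'babaa')
j=25 s[j]='b': π[25]=6 (border 'babaab')
j=26 s[j]='b': k: 6→1→0; π[26]=1 (border 'b')
j=27 s[j]='a': π[27]=2 (border 'ba')
j=28 s[j]='a': k: 2→0; π[28]=0 (border '')
j=29 s[j]='b': π[29]=1 (border 'b')
j=30 s[j]='a': π[30]=2 (border 'ba')
j=31 s[j]='b': π[31]=3 (border 'bab')
j=32 s[j]='a': π[32]=4 (border 'baba')

[0, 0, 1, 2, 0, 1, 2, 3, 1, 1, 2, 0, 1, 1, 1, 2, 3, 1, 2, 0, 1, 2, 3, 4, 5, 6, 1, 2, 0, 1, 2, 3, 4]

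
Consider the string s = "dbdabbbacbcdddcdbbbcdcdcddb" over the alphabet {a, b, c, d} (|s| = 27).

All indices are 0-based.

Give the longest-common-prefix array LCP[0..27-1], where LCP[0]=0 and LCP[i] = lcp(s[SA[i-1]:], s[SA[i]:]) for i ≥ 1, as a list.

[0, 1, 0, 1, 1, 2, 3, 2, 1, 3, 1, 0, 1, 2, 4, 2, 3, 0, 1, 2, 2, 1, 3, 3, 1, 2, 2]

sorted suffixes:
  #0 SA[0]=3  'abbbacbcdddcdbbbcdcdcddb'
  #1 SA[1]=7  'acbcdddcdbbbcdcdcddb'
  #2 SA[2]=26  'b'
  #3 SA[3]=6  'bacbcdddcdbbbcdcdcddb'
  #4 SA[4]=5  'bbacbcdddcdbbbcdcdcddb'
  #5 SA[5]=4  'bbbacbcdddcdbbbcdcdcddb'
  #6 SA[6]=16  'bbbcdcdcddb'
  #7 SA[7]=17  'bbcdcdcddb'
  #8 SA[8]=18  'bcdcdcddb'
  #9 SA[9]=9  'bcdddcdbbbcdcdcddb'
  #10 SA[10]=1  'bdabbbacbcdddcdbbbcdcdcddb'
  #11 SA[11]=8  'cbcdddcdbbbcdcdcddb'
  #12 SA[12]=14  'cdbbbcdcdcddb'
  #13 SA[13]=19  'cdcdcddb'
  #14 SA[14]=21  'cdcddb'
  #15 SA[15]=23  'cddb'
  #16 SA[16]=10  'cdddcdbbbcdcdcddb'
  #17 SA[17]=2  'dabbbacbcdddcdbbbcdcdcddb'
  #18 SA[18]=25  'db'
  #19 SA[19]=15  'dbbbcdcdcddb'
  #20 SA[20]=0  'dbdabbbacbcdddcdbbbcdcdcddb'
  #21 SA[21]=13  'dcdbbbcdcdcddb'
  #22 SA[22]=20  'dcdcddb'
  #23 SA[23]=22  'dcddb'
  #24 SA[24]=24  'ddb'
  #25 SA[25]=12  'ddcdbbbcdcdcddb'
  #26 SA[26]=11  'dddcdbbbcdcdcddb'

SA = [3, 7, 26, 6, 5, 4, 16, 17, 18, 9, 1, 8, 14, 19, 21, 23, 10, 2, 25, 15, 0, 13, 20, 22, 24, 12, 11]
i: (SA[i-1],SA[i]) lcp shared
  1: (3,7) 1 'a'
  2: (7,26) 0 ''
  3: (26,6) 1 'b'
  4: (6,5) 1 'b'
  5: (5,4) 2 'bb'
  6: (4,16) 3 'bbb'
  7: (16,17) 2 'bb'
  8: (17,18) 1 'b'
  9: (18,9) 3 'bcd'
  10: (9,1) 1 'b'
  11: (1,8) 0 ''
  12: (8,14) 1 'c'
  13: (14,19) 2 'cd'
  14: (19,21) 4 'cdcd'
  15: (21,23) 2 'cd'
  16: (23,10) 3 'cdd'
  17: (10,2) 0 ''
  18: (2,25) 1 'd'
  19: (25,15) 2 'db'
  20: (15,0) 2 'db'
  21: (0,13) 1 'd'
  22: (13,20) 3 'dcd'
  23: (20,22) 3 'dcd'
  24: (22,24) 1 'd'
  25: (24,12) 2 'dd'
  26: (12,11) 2 'dd'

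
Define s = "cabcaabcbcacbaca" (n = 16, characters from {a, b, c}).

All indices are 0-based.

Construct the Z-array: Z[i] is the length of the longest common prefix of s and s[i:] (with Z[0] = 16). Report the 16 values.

Z[0]=16
i=1: outside box; Z[1]=0
i=2: outside box; Z[2]=0
i=3: outside box; Z[3]=2 scan→box=[3,5)
i=4: min(r-i=1, Z[1]=0)=0; Z[4]=0
i=5: outside box; Z[5]=0
i=6: outside box; Z[6]=0
i=7: outside box; Z[7]=1 scan→box=[7,8)
i=8: outside box; Z[8]=0
i=9: outside box; Z[9]=2 scan→box=[9,11)
i=10: min(r-i=1, Z[1]=0)=0; Z[10]=0
i=11: outside box; Z[11]=1 scan→box=[11,12)
i=12: outside box; Z[12]=0
i=13: outside box; Z[13]=0
i=14: outside box; Z[14]=2 scan→box=[14,16)
i=15: min(r-i=1, Z[1]=0)=0; Z[15]=0

[16, 0, 0, 2, 0, 0, 0, 1, 0, 2, 0, 1, 0, 0, 2, 0]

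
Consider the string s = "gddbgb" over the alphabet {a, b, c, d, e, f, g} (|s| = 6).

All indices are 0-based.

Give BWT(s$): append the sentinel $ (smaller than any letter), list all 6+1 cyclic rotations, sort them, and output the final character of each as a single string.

rank  rotation last
    0  $gddbgb  b
    1  b$gddbg  g
    2  bgb$gdd  d
    3  dbgb$gd  d
    4  ddbgb$g  g
    5  gb$gddb  b
    6  gddbgb$  $

bgddgb$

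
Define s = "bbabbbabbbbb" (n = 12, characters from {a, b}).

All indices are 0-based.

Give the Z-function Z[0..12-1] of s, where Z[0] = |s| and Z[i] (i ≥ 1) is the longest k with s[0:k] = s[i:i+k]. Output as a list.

[12, 1, 0, 2, 6, 1, 0, 2, 2, 2, 2, 1]

Z[0]=12
i=1: i≥r, start 0; Z[1]=1 extend→box=[1,2)
i=2: i≥r, start 0; Z[2]=0
i=3: i≥r, start 0; Z[3]=2 extend→box=[3,5)
i=4: min(r-i=1, Z[1]=1)=1; Z[4]=6 extend→box=[4,10)
i=5: min(r-i=5, Z[1]=1)=1; Z[5]=1
i=6: min(r-i=4, Z[2]=0)=0; Z[6]=0
i=7: min(r-i=3, Z[3]=2)=2; Z[7]=2
i=8: min(r-i=2, Z[4]=6)=2; Z[8]=2
i=9: min(r-i=1, Z[5]=1)=1; Z[9]=2 extend→box=[9,11)
i=10: min(r-i=1, Z[1]=1)=1; Z[10]=2 extend→box=[10,12)
i=11: min(r-i=1, Z[1]=1)=1; Z[11]=1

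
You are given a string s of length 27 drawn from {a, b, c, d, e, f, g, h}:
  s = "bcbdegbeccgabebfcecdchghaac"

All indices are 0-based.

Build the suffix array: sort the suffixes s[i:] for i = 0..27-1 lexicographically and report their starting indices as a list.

rank→(start, suffix):
  0 → (24, 'aac')
  1 → (11, 'abebfcecdchghaac')
  2 → (25, 'ac')
  3 → (0, 'bcbdegbeccgabebfcecdchghaac')
  4 → (2, 'bdegbeccgabebfcecdchghaac')
  5 → (12, 'bebfcecdchghaac')
  6 → (6, 'beccgabebfcecdchghaac')
  7 → (14, 'bfcecdchghaac')
  8 → (26, 'c')
  9 → (1, 'cbdegbeccgabebfcecdchghaac')
  10 → (8, 'ccgabebfcecdchghaac')
  11 → (18, 'cdchghaac')
  12 → (16, 'cecdchghaac')
  13 → (9, 'cgabebfcecdchghaac')
  14 → (20, 'chghaac')
  15 → (19, 'dchghaac')
  16 → (3, 'degbeccgabebfcecdchghaac')
  17 → (13, 'ebfcecdchghaac')
  18 → (7, 'eccgabebfcecdchghaac')
  19 → (17, 'ecdchghaac')
  20 → (4, 'egbeccgabebfcecdchghaac')
  21 → (15, 'fcecdchghaac')
  22 → (10, 'gabebfcecdchghaac')
  23 → (5, 'gbeccgabebfcecdchghaac')
  24 → (22, 'ghaac')
  25 → (23, 'haac')
  26 → (21, 'hghaac')

[24, 11, 25, 0, 2, 12, 6, 14, 26, 1, 8, 18, 16, 9, 20, 19, 3, 13, 7, 17, 4, 15, 10, 5, 22, 23, 21]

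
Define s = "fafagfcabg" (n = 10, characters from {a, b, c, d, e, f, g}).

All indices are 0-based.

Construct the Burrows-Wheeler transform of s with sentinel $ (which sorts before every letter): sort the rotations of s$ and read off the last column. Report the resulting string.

gcffaf$agba

rank  rotation     last
    0  $fafagfcabg  g
    1  abg$fafagfc  c
    2  afagfcabg$f  f
    3  agfcabg$faf  f
    4  bg$fafagfca  a
    5  cabg$fafagf  f
    6  fafagfcabg$  $
    7  fagfcabg$fa  a
    8  fcabg$fafag  g
    9  g$fafagfcab  b
   10  gfcabg$fafa  a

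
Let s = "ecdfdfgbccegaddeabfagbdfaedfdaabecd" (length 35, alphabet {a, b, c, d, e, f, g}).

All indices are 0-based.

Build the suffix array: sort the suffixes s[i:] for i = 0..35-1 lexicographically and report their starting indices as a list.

[29, 30, 16, 12, 24, 19, 7, 21, 31, 17, 8, 33, 1, 9, 34, 28, 13, 14, 22, 26, 2, 4, 15, 32, 0, 25, 10, 23, 18, 27, 3, 5, 11, 6, 20]

rank→(start, suffix):
  0 → (29, 'aabecd')
  1 → (30, 'abecd')
  2 → (16, 'abfagbdfaedfdaabecd')
  3 → (12, 'addeabfagbdfaedfdaabecd')
  4 → (24, 'aedfdaabecd')
  5 → (19, 'agbdfaedfdaabecd')
  6 → (7, 'bccegaddeabfagbdfaedfdaabecd')
  7 → (21, 'bdfaedfdaabecd')
  8 → (31, 'becd')
  9 → (17, 'bfagbdfaedfdaabecd')
  10 → (8, 'ccegaddeabfagbdfaedfdaabecd')
  11 → (33, 'cd')
  12 → (1, 'cdfdfgbccegaddeabfagbdfaedfdaabecd')
  13 → (9, 'cegaddeabfagbdfaedfdaabecd')
  14 → (34, 'd')
  15 → (28, 'daabecd')
  16 → (13, 'ddeabfagbdfaedfdaabecd')
  17 → (14, 'deabfagbdfaedfdaabecd')
  18 → (22, 'dfaedfdaabecd')
  19 → (26, 'dfdaabecd')
  20 → (2, 'dfdfgbccegaddeabfagbdfaedfdaabecd')
  21 → (4, 'dfgbccegaddeabfagbdfaedfdaabecd')
  22 → (15, 'eabfagbdfaedfdaabecd')
  23 → (32, 'ecd')
  24 → (0, 'ecdfdfgbccegaddeabfagbdfaedfdaabecd')
  25 → (25, 'edfdaabecd')
  26 → (10, 'egaddeabfagbdfaedfdaabecd')
  27 → (23, 'faedfdaabecd')
  28 → (18, 'fagbdfaedfdaabecd')
  29 → (27, 'fdaabecd')
  30 → (3, 'fdfgbccegaddeabfagbdfaedfdaabecd')
  31 → (5, 'fgbccegaddeabfagbdfaedfdaabecd')
  32 → (11, 'gaddeabfagbdfaedfdaabecd')
  33 → (6, 'gbccegaddeabfagbdfaedfdaabecd')
  34 → (20, 'gbdfaedfdaabecd')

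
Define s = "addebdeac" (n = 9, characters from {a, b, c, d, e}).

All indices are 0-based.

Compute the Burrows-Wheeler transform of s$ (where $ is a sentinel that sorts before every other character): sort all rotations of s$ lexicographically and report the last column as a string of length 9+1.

rank  rotation    last
    0  $addebdeac  c
    1  ac$addebde  e
    2  addebdeac$  $
    3  bdeac$adde  e
    4  c$addebdea  a
    5  ddebdeac$a  a
    6  deac$addeb  b
    7  debdeac$ad  d
    8  eac$addebd  d
    9  ebdeac$add  d

ce$eaabddd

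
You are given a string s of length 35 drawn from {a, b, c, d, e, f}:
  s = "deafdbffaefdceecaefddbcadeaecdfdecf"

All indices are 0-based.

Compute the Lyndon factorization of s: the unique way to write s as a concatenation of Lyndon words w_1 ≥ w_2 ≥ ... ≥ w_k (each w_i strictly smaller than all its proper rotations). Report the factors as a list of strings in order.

["de", "afdbff", "aefdceecaefddbc", "adeaecdfdecf"]

emit factor 1: 'de' (i=0, period=2)
emit factor 2: 'afdbff' (i=2, period=6)
emit factor 3: 'aefdceecaefddbc' (i=8, period=15)
emit factor 4: 'adeaecdfdecf' (i=23, period=12)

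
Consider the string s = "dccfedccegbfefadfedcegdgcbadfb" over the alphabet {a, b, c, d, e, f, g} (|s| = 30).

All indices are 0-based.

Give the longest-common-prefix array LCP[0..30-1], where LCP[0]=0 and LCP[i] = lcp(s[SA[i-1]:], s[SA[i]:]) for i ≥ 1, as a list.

[0, 3, 0, 1, 1, 0, 1, 2, 1, 3, 1, 0, 3, 2, 1, 2, 1, 0, 3, 1, 1, 2, 0, 1, 1, 4, 2, 0, 1, 1]

rank→(start, suffix):
  0 → (26, 'adfb')
  1 → (14, 'adfedcegdgcbadfb')
  2 → (29, 'b')
  3 → (25, 'badfb')
  4 → (10, 'bfefadfedcegdgcbadfb')
  5 → (24, 'cbadfb')
  6 → (6, 'ccegbfefadfedcegdgcbadfb')
  7 → (1, 'ccfedccegbfefadfedcegdgcbadfb')
  8 → (7, 'cegbfefadfedcegdgcbadfb')
  9 → (19, 'cegdgcbadfb')
  10 → (2, 'cfedccegbfefadfedcegdgcbadfb')
  11 → (5, 'dccegbfefadfedcegdgcbadfb')
  12 → (0, 'dccfedccegbfefadfedcegdgcbadfb')
  13 → (18, 'dcegdgcbadfb')
  14 → (27, 'dfb')
  15 → (15, 'dfedcegdgcbadfb')
  16 → (22, 'dgcbadfb')
  17 → (4, 'edccegbfefadfedcegdgcbadfb')
  18 → (17, 'edcegdgcbadfb')
  19 → (12, 'efadfedcegdgcbadfb')
  20 → (8, 'egbfefadfedcegdgcbadfb')
  21 → (20, 'egdgcbadfb')
  22 → (13, 'fadfedcegdgcbadfb')
  23 → (28, 'fb')
  24 → (3, 'fedccegbfefadfedcegdgcbadfb')
  25 → (16, 'fedcegdgcbadfb')
  26 → (11, 'fefadfedcegdgcbadfb')
  27 → (9, 'gbfefadfedcegdgcbadfb')
  28 → (23, 'gcbadfb')
  29 → (21, 'gdgcbadfb')

SA = [26, 14, 29, 25, 10, 24, 6, 1, 7, 19, 2, 5, 0, 18, 27, 15, 22, 4, 17, 12, 8, 20, 13, 28, 3, 16, 11, 9, 23, 21]
[i] adj suffixes → lcp
  [1] 26/14 → 3 ('adf')
  [2] 14/29 → 0 ('')
  [3] 29/25 → 1 ('b')
  [4] 25/10 → 1 ('b')
  [5] 10/24 → 0 ('')
  [6] 24/6 → 1 ('c')
  [7] 6/1 → 2 ('cc')
  [8] 1/7 → 1 ('c')
  [9] 7/19 → 3 ('ceg')
  [10] 19/2 → 1 ('c')
  [11] 2/5 → 0 ('')
  [12] 5/0 → 3 ('dcc')
  [13] 0/18 → 2 ('dc')
  [14] 18/27 → 1 ('d')
  [15] 27/15 → 2 ('df')
  [16] 15/22 → 1 ('d')
  [17] 22/4 → 0 ('')
  [18] 4/17 → 3 ('edc')
  [19] 17/12 → 1 ('e')
  [20] 12/8 → 1 ('e')
  [21] 8/20 → 2 ('eg')
  [22] 20/13 → 0 ('')
  [23] 13/28 → 1 ('f')
  [24] 28/3 → 1 ('f')
  [25] 3/16 → 4 ('fedc')
  [26] 16/11 → 2 ('fe')
  [27] 11/9 → 0 ('')
  [28] 9/23 → 1 ('g')
  [29] 23/21 → 1 ('g')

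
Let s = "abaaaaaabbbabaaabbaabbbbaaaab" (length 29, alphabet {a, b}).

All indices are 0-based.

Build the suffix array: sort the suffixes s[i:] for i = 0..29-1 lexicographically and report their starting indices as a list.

sorted suffixes:
  #0 SA[0]=2  'aaaaaabbbabaaabbaabbbbaaaab'
  #1 SA[1]=3  'aaaaabbbabaaabbaabbbbaaaab'
  #2 SA[2]=24  'aaaab'
  #3 SA[3]=4  'aaaabbbabaaabbaabbbbaaaab'
  #4 SA[4]=25  'aaab'
  #5 SA[5]=13  'aaabbaabbbbaaaab'
  #6 SA[6]=5  'aaabbbabaaabbaabbbbaaaab'
  #7 SA[7]=26  'aab'
  #8 SA[8]=14  'aabbaabbbbaaaab'
  #9 SA[9]=6  'aabbbabaaabbaabbbbaaaab'
  #10 SA[10]=18  'aabbbbaaaab'
  #11 SA[11]=27  'ab'
  #12 SA[12]=0  'abaaaaaabbbabaaabbaabbbbaaaab'
  #13 SA[13]=11  'abaaabbaabbbbaaaab'
  #14 SA[14]=15  'abbaabbbbaaaab'
  #15 SA[15]=7  'abbbabaaabbaabbbbaaaab'
  #16 SA[16]=19  'abbbbaaaab'
  #17 SA[17]=28  'b'
  #18 SA[18]=1  'baaaaaabbbabaaabbaabbbbaaaab'
  #19 SA[19]=23  'baaaab'
  #20 SA[20]=12  'baaabbaabbbbaaaab'
  #21 SA[21]=17  'baabbbbaaaab'
  #22 SA[22]=10  'babaaabbaabbbbaaaab'
  #23 SA[23]=22  'bbaaaab'
  #24 SA[24]=16  'bbaabbbbaaaab'
  #25 SA[25]=9  'bbabaaabbaabbbbaaaab'
  #26 SA[26]=21  'bbbaaaab'
  #27 SA[27]=8  'bbbabaaabbaabbbbaaaab'
  #28 SA[28]=20  'bbbbaaaab'

[2, 3, 24, 4, 25, 13, 5, 26, 14, 6, 18, 27, 0, 11, 15, 7, 19, 28, 1, 23, 12, 17, 10, 22, 16, 9, 21, 8, 20]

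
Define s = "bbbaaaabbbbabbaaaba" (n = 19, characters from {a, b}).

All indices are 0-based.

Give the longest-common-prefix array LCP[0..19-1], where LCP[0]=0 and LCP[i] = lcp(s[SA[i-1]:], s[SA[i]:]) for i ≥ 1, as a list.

rank | idx | suffix
   0 |  18 | a
   1 |   3 | aaaabbbbabbaaaba
   2 |  14 | aaaba
   3 |   4 | aaabbbbabbaaaba
   4 |  15 | aaba
   5 |   5 | aabbbbabbaaaba
   6 |  16 | aba
   7 |  11 | abbaaaba
   8 |   6 | abbbbabbaaaba
   9 |  17 | ba
  10 |   2 | baaaabbbbabbaaaba
  11 |  13 | baaaba
  12 |  10 | babbaaaba
  13 |   1 | bbaaaabbbbabbaaaba
  14 |  12 | bbaaaba
  15 |   9 | bbabbaaaba
  16 |   0 | bbbaaaabbbbabbaaaba
  17 |   8 | bbbabbaaaba
  18 |   7 | bbbbabbaaaba

SA = [18, 3, 14, 4, 15, 5, 16, 11, 6, 17, 2, 13, 10, 1, 12, 9, 0, 8, 7]
i: (SA[i-1],SA[i]) lcp shared
  1: (18,3) 1 'a'
  2: (3,14) 3 'aaa'
  3: (14,4) 4 'aaab'
  4: (4,15) 2 'aa'
  5: (15,5) 3 'aab'
  6: (5,16) 1 'a'
  7: (16,11) 2 'ab'
  8: (11,6) 3 'abb'
  9: (6,17) 0 ''
  10: (17,2) 2 'ba'
  11: (2,13) 4 'baaa'
  12: (13,10) 2 'ba'
  13: (10,1) 1 'b'
  14: (1,12) 5 'bbaaa'
  15: (12,9) 3 'bba'
  16: (9,0) 2 'bb'
  17: (0,8) 4 'bbba'
  18: (8,7) 3 'bbb'

[0, 1, 3, 4, 2, 3, 1, 2, 3, 0, 2, 4, 2, 1, 5, 3, 2, 4, 3]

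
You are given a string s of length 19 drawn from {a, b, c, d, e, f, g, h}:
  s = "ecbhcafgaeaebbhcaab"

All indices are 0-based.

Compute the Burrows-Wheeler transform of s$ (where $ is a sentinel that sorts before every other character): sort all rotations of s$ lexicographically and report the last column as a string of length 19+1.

rank  rotation              last
    0  $ecbhcafgaeaebbhcaab  b
    1  aab$ecbhcafgaeaebbhc  c
    2  ab$ecbhcafgaeaebbhca  a
    3  aeaebbhcaab$ecbhcafg  g
    4  aebbhcaab$ecbhcafgae  e
    5  afgaeaebbhcaab$ecbhc  c
    6  b$ecbhcafgaeaebbhcaa  a
    7  bbhcaab$ecbhcafgaeae  e
    8  bhcaab$ecbhcafgaeaeb  b
    9  bhcafgaeaebbhcaab$ec  c
   10  caab$ecbhcafgaeaebbh  h
   11  cafgaeaebbhcaab$ecbh  h
   12  cbhcafgaeaebbhcaab$e  e
   13  eaebbhcaab$ecbhcafga  a
   14  ebbhcaab$ecbhcafgaea  a
   15  ecbhcafgaeaebbhcaab$  $
   16  fgaeaebbhcaab$ecbhca  a
   17  gaeaebbhcaab$ecbhcaf  f
   18  hcaab$ecbhcafgaeaebb  b
   19  hcafgaeaebbhcaab$ecb  b

bcagecaebchheaa$afbb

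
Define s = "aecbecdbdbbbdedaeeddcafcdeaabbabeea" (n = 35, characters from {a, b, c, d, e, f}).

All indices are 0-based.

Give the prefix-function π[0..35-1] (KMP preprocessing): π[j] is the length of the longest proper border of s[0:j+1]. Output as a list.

π[0] = 0
j=1 s[j]='e': π[1]=0 (border '')
j=2 s[j]='c': π[2]=0 (border '')
j=3 s[j]='b': π[3]=0 (border '')
j=4 s[j]='e': π[4]=0 (border '')
j=5 s[j]='c': π[5]=0 (border '')
j=6 s[j]='d': π[6]=0 (border '')
j=7 s[j]='b': π[7]=0 (border '')
j=8 s[j]='d': π[8]=0 (border '')
j=9 s[j]='b': π[9]=0 (border '')
j=10 s[j]='b': π[10]=0 (border '')
j=11 s[j]='b': π[11]=0 (border '')
j=12 s[j]='d': π[12]=0 (border '')
j=13 s[j]='e': π[13]=0 (border '')
j=14 s[j]='d': π[14]=0 (border '')
j=15 s[j]='a': π[15]=1 (border 'a')
j=16 s[j]='e': π[16]=2 (border 'ae')
j=17 s[j]='e': k: 2→0; π[17]=0 (border '')
j=18 s[j]='d': π[18]=0 (border '')
j=19 s[j]='d': π[19]=0 (border '')
j=20 s[j]='c': π[20]=0 (border '')
j=21 s[j]='a': π[21]=1 (border 'a')
j=22 s[j]='f': k: 1→0; π[22]=0 (border '')
j=23 s[j]='c': π[23]=0 (border '')
j=24 s[j]='d': π[24]=0 (border '')
j=25 s[j]='e': π[25]=0 (border '')
j=26 s[j]='a': π[26]=1 (border 'a')
j=27 s[j]='a': k: 1→0; π[27]=1 (border 'a')
j=28 s[j]='b': k: 1→0; π[28]=0 (border '')
j=29 s[j]='b': π[29]=0 (border '')
j=30 s[j]='a': π[30]=1 (border 'a')
j=31 s[j]='b': k: 1→0; π[31]=0 (border '')
j=32 s[j]='e': π[32]=0 (border '')
j=33 s[j]='e': π[33]=0 (border '')
j=34 s[j]='a': π[34]=1 (border 'a')

[0, 0, 0, 0, 0, 0, 0, 0, 0, 0, 0, 0, 0, 0, 0, 1, 2, 0, 0, 0, 0, 1, 0, 0, 0, 0, 1, 1, 0, 0, 1, 0, 0, 0, 1]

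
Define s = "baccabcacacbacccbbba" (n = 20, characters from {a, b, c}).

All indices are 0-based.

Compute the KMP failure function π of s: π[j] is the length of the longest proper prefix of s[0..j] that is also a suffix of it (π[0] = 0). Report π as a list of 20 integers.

[0, 0, 0, 0, 0, 1, 0, 0, 0, 0, 0, 1, 2, 3, 4, 0, 1, 1, 1, 2]

π[0] = 0
j=1 s[j]='a': π[1]=0 (border '')
j=2 s[j]='c': π[2]=0 (border '')
j=3 s[j]='c': π[3]=0 (border '')
j=4 s[j]='a': π[4]=0 (border '')
j=5 s[j]='b': π[5]=1 (border 'b')
j=6 s[j]='c': k: 1→0; π[6]=0 (border '')
j=7 s[j]='a': π[7]=0 (border '')
j=8 s[j]='c': π[8]=0 (border '')
j=9 s[j]='a': π[9]=0 (border '')
j=10 s[j]='c': π[10]=0 (border '')
j=11 s[j]='b': π[11]=1 (border 'b')
j=12 s[j]='a': π[12]=2 (border 'ba')
j=13 s[j]='c': π[13]=3 (border 'bac')
j=14 s[j]='c': π[14]=4 (border 'bacc')
j=15 s[j]='c': k: 4→0; π[15]=0 (border '')
j=16 s[j]='b': π[16]=1 (border 'b')
j=17 s[j]='b': k: 1→0; π[17]=1 (border 'b')
j=18 s[j]='b': k: 1→0; π[18]=1 (border 'b')
j=19 s[j]='a': π[19]=2 (border 'ba')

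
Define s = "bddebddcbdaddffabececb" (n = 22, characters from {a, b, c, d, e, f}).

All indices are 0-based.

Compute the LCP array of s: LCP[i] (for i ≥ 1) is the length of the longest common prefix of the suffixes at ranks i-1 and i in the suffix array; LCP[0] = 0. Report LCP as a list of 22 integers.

sorted suffixes:
  #0 SA[0]=15  'abececb'
  #1 SA[1]=10  'addffabececb'
  #2 SA[2]=21  'b'
  #3 SA[3]=8  'bdaddffabececb'
  #4 SA[4]=4  'bddcbdaddffabececb'
  #5 SA[5]=0  'bddebddcbdaddffabececb'
  #6 SA[6]=16  'bececb'
  #7 SA[7]=20  'cb'
  #8 SA[8]=7  'cbdaddffabececb'
  #9 SA[9]=18  'cecb'
  #10 SA[10]=9  'daddffabececb'
  #11 SA[11]=6  'dcbdaddffabececb'
  #12 SA[12]=5  'ddcbdaddffabececb'
  #13 SA[13]=1  'ddebddcbdaddffabececb'
  #14 SA[14]=11  'ddffabececb'
  #15 SA[15]=2  'debddcbdaddffabececb'
  #16 SA[16]=12  'dffabececb'
  #17 SA[17]=3  'ebddcbdaddffabececb'
  #18 SA[18]=19  'ecb'
  #19 SA[19]=17  'ececb'
  #20 SA[20]=14  'fabececb'
  #21 SA[21]=13  'ffabececb'

SA = [15, 10, 21, 8, 4, 0, 16, 20, 7, 18, 9, 6, 5, 1, 11, 2, 12, 3, 19, 17, 14, 13]
rank  pair      lcp
   1  s[15:],s[10:]  1  'a'
   2  s[10:],s[21:]  0  ''
   3  s[21:],s[8:]  1  'b'
   4  s[8:],s[4:]  2  'bd'
   5  s[4:],s[0:]  3  'bdd'
   6  s[0:],s[16:]  1  'b'
   7  s[16:],s[20:]  0  ''
   8  s[20:],s[7:]  2  'cb'
   9  s[7:],s[18:]  1  'c'
  10  s[18:],s[9:]  0  ''
  11  s[9:],s[6:]  1  'd'
  12  s[6:],s[5:]  1  'd'
  13  s[5:],s[1:]  2  'dd'
  14  s[1:],s[11:]  2  'dd'
  15  s[11:],s[2:]  1  'd'
  16  s[2:],s[12:]  1  'd'
  17  s[12:],s[3:]  0  ''
  18  s[3:],s[19:]  1  'e'
  19  s[19:],s[17:]  2  'ec'
  20  s[17:],s[14:]  0  ''
  21  s[14:],s[13:]  1  'f'

[0, 1, 0, 1, 2, 3, 1, 0, 2, 1, 0, 1, 1, 2, 2, 1, 1, 0, 1, 2, 0, 1]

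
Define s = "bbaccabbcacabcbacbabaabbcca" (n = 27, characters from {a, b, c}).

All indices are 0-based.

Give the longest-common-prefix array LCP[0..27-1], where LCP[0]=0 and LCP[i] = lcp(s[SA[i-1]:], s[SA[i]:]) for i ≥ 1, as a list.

[0, 1, 1, 2, 4, 2, 1, 2, 2, 0, 2, 2, 3, 1, 2, 3, 1, 2, 2, 0, 2, 3, 2, 1, 3, 1, 3]

rank→(start, suffix):
  0 → (26, 'a')
  1 → (20, 'aabbcca')
  2 → (18, 'abaabbcca')
  3 → (5, 'abbcacabcbacbabaabbcca')
  4 → (21, 'abbcca')
  5 → (11, 'abcbacbabaabbcca')
  6 → (9, 'acabcbacbabaabbcca')
  7 → (15, 'acbabaabbcca')
  8 → (2, 'accabbcacabcbacbabaabbcca')
  9 → (19, 'baabbcca')
  10 → (17, 'babaabbcca')
  11 → (14, 'bacbabaabbcca')
  12 → (1, 'baccabbcacabcbacbabaabbcca')
  13 → (0, 'bbaccabbcacabcbacbabaabbcca')
  14 → (6, 'bbcacabcbacbabaabbcca')
  15 → (22, 'bbcca')
  16 → (7, 'bcacabcbacbabaabbcca')
  17 → (12, 'bcbacbabaabbcca')
  18 → (23, 'bcca')
  19 → (25, 'ca')
  20 → (4, 'cabbcacabcbacbabaabbcca')
  21 → (10, 'cabcbacbabaabbcca')
  22 → (8, 'cacabcbacbabaabbcca')
  23 → (16, 'cbabaabbcca')
  24 → (13, 'cbacbabaabbcca')
  25 → (24, 'cca')
  26 → (3, 'ccabbcacabcbacbabaabbcca')

SA = [26, 20, 18, 5, 21, 11, 9, 15, 2, 19, 17, 14, 1, 0, 6, 22, 7, 12, 23, 25, 4, 10, 8, 16, 13, 24, 3]
[i] adj suffixes → lcp
  [1] 26/20 → 1 ('a')
  [2] 20/18 → 1 ('a')
  [3] 18/5 → 2 ('ab')
  [4] 5/21 → 4 ('abbc')
  [5] 21/11 → 2 ('ab')
  [6] 11/9 → 1 ('a')
  [7] 9/15 → 2 ('ac')
  [8] 15/2 → 2 ('ac')
  [9] 2/19 → 0 ('')
  [10] 19/17 → 2 ('ba')
  [11] 17/14 → 2 ('ba')
  [12] 14/1 → 3 ('bac')
  [13] 1/0 → 1 ('b')
  [14] 0/6 → 2 ('bb')
  [15] 6/22 → 3 ('bbc')
  [16] 22/7 → 1 ('b')
  [17] 7/12 → 2 ('bc')
  [18] 12/23 → 2 ('bc')
  [19] 23/25 → 0 ('')
  [20] 25/4 → 2 ('ca')
  [21] 4/10 → 3 ('cab')
  [22] 10/8 → 2 ('ca')
  [23] 8/16 → 1 ('c')
  [24] 16/13 → 3 ('cba')
  [25] 13/24 → 1 ('c')
  [26] 24/3 → 3 ('cca')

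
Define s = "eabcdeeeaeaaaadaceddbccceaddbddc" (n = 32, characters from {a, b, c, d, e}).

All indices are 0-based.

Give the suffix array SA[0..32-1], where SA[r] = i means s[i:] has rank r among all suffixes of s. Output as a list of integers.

[10, 11, 12, 1, 15, 13, 25, 8, 20, 2, 28, 31, 21, 22, 3, 23, 16, 14, 19, 27, 30, 18, 26, 29, 4, 9, 0, 24, 7, 17, 6, 5]

rank→(start, suffix):
  0 → (10, 'aaaadaceddbccceaddbddc')
  1 → (11, 'aaadaceddbccceaddbddc')
  2 → (12, 'aadaceddbccceaddbddc')
  3 → (1, 'abcdeeeaeaaaadaceddbccceaddbddc')
  4 → (15, 'aceddbccceaddbddc')
  5 → (13, 'adaceddbccceaddbddc')
  6 → (25, 'addbddc')
  7 → (8, 'aeaaaadaceddbccceaddbddc')
  8 → (20, 'bccceaddbddc')
  9 → (2, 'bcdeeeaeaaaadaceddbccceaddbddc')
  10 → (28, 'bddc')
  11 → (31, 'c')
  12 → (21, 'ccceaddbddc')
  13 → (22, 'cceaddbddc')
  14 → (3, 'cdeeeaeaaaadaceddbccceaddbddc')
  15 → (23, 'ceaddbddc')
  16 → (16, 'ceddbccceaddbddc')
  17 → (14, 'daceddbccceaddbddc')
  18 → (19, 'dbccceaddbddc')
  19 → (27, 'dbddc')
  20 → (30, 'dc')
  21 → (18, 'ddbccceaddbddc')
  22 → (26, 'ddbddc')
  23 → (29, 'ddc')
  24 → (4, 'deeeaeaaaadaceddbccceaddbddc')
  25 → (9, 'eaaaadaceddbccceaddbddc')
  26 → (0, 'eabcdeeeaeaaaadaceddbccceaddbddc')
  27 → (24, 'eaddbddc')
  28 → (7, 'eaeaaaadaceddbccceaddbddc')
  29 → (17, 'eddbccceaddbddc')
  30 → (6, 'eeaeaaaadaceddbccceaddbddc')
  31 → (5, 'eeeaeaaaadaceddbccceaddbddc')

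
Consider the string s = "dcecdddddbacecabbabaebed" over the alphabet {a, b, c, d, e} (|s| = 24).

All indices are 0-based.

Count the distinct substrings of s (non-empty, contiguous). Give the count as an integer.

sorted suffixes:
  #0 SA[0]=17  'abaebed'
  #1 SA[1]=14  'abbabaebed'
  #2 SA[2]=10  'acecabbabaebed'
  #3 SA[3]=19  'aebed'
  #4 SA[4]=16  'babaebed'
  #5 SA[5]=9  'bacecabbabaebed'
  #6 SA[6]=18  'baebed'
  #7 SA[7]=15  'bbabaebed'
  #8 SA[8]=21  'bed'
  #9 SA[9]=13  'cabbabaebed'
  #10 SA[10]=3  'cdddddbacecabbabaebed'
  #11 SA[11]=11  'cecabbabaebed'
  #12 SA[12]=1  'cecdddddbacecabbabaebed'
  #13 SA[13]=23  'd'
  #14 SA[14]=8  'dbacecabbabaebed'
  #15 SA[15]=0  'dcecdddddbacecabbabaebed'
  #16 SA[16]=7  'ddbacecabbabaebed'
  #17 SA[17]=6  'dddbacecabbabaebed'
  #18 SA[18]=5  'ddddbacecabbabaebed'
  #19 SA[19]=4  'dddddbacecabbabaebed'
  #20 SA[20]=20  'ebed'
  #21 SA[21]=12  'ecabbabaebed'
  #22 SA[22]=2  'ecdddddbacecabbabaebed'
  #23 SA[23]=22  'ed'

SA = [17, 14, 10, 19, 16, 9, 18, 15, 21, 13, 3, 11, 1, 23, 8, 0, 7, 6, 5, 4, 20, 12, 2, 22]
rank  pair      lcp
   1  s[17:],s[14:]  2  'ab'
   2  s[14:],s[10:]  1  'a'
   3  s[10:],s[19:]  1  'a'
   4  s[19:],s[16:]  0  ''
   5  s[16:],s[9:]  2  'ba'
   6  s[9:],s[18:]  2  'ba'
   7  s[18:],s[15:]  1  'b'
   8  s[15:],s[21:]  1  'b'
   9  s[21:],s[13:]  0  ''
  10  s[13:],s[3:]  1  'c'
  11  s[3:],s[11:]  1  'c'
  12  s[11:],s[1:]  3  'cec'
  13  s[1:],s[23:]  0  ''
  14  s[23:],s[8:]  1  'd'
  15  s[8:],s[0:]  1  'd'
  16  s[0:],s[7:]  1  'd'
  17  s[7:],s[6:]  2  'dd'
  18  s[6:],s[5:]  3  'ddd'
  19  s[5:],s[4:]  4  'dddd'
  20  s[4:],s[20:]  0  ''
  21  s[20:],s[12:]  1  'e'
  22  s[12:],s[2:]  2  'ec'
  23  s[2:],s[22:]  1  'e'

n(n+1)/2 = 24·25/2 = 300
Σ LCP = 0 + 2 + 1 + 1 + 0 + 2 + 2 + 1 + 1 + 0 + 1 + 1 + 3 + 0 + 1 + 1 + 1 + 2 + 3 + 4 + 0 + 1 + 2 + 1 = 31
distinct = 300 − 31 = 269

269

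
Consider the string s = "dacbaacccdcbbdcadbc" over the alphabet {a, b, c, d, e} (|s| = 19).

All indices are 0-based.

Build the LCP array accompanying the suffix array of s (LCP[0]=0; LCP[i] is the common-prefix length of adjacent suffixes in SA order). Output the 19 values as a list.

[0, 1, 2, 1, 0, 1, 1, 1, 0, 1, 1, 2, 1, 2, 1, 0, 1, 1, 2]

rank→(start, suffix):
  0 → (4, 'aacccdcbbdcadbc')
  1 → (1, 'acbaacccdcbbdcadbc')
  2 → (5, 'acccdcbbdcadbc')
  3 → (15, 'adbc')
  4 → (3, 'baacccdcbbdcadbc')
  5 → (11, 'bbdcadbc')
  6 → (17, 'bc')
  7 → (12, 'bdcadbc')
  8 → (18, 'c')
  9 → (14, 'cadbc')
  10 → (2, 'cbaacccdcbbdcadbc')
  11 → (10, 'cbbdcadbc')
  12 → (6, 'cccdcbbdcadbc')
  13 → (7, 'ccdcbbdcadbc')
  14 → (8, 'cdcbbdcadbc')
  15 → (0, 'dacbaacccdcbbdcadbc')
  16 → (16, 'dbc')
  17 → (13, 'dcadbc')
  18 → (9, 'dcbbdcadbc')

SA = [4, 1, 5, 15, 3, 11, 17, 12, 18, 14, 2, 10, 6, 7, 8, 0, 16, 13, 9]
[i] adj suffixes → lcp
  [1] 4/1 → 1 ('a')
  [2] 1/5 → 2 ('ac')
  [3] 5/15 → 1 ('a')
  [4] 15/3 → 0 ('')
  [5] 3/11 → 1 ('b')
  [6] 11/17 → 1 ('b')
  [7] 17/12 → 1 ('b')
  [8] 12/18 → 0 ('')
  [9] 18/14 → 1 ('c')
  [10] 14/2 → 1 ('c')
  [11] 2/10 → 2 ('cb')
  [12] 10/6 → 1 ('c')
  [13] 6/7 → 2 ('cc')
  [14] 7/8 → 1 ('c')
  [15] 8/0 → 0 ('')
  [16] 0/16 → 1 ('d')
  [17] 16/13 → 1 ('d')
  [18] 13/9 → 2 ('dc')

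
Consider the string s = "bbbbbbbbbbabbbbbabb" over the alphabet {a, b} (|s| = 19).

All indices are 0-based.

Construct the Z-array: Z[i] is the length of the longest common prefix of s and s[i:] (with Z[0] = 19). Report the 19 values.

[19, 9, 8, 7, 6, 5, 4, 3, 2, 1, 0, 5, 4, 3, 2, 1, 0, 2, 1]

Z[0]=19
i=1: fresh scan; Z[1]=9 grow→box=[1,10)
i=2: min(r-i=8, Z[1]=9)=8; Z[2]=8
i=3: min(r-i=7, Z[2]=8)=7; Z[3]=7
i=4: min(r-i=6, Z[3]=7)=6; Z[4]=6
i=5: min(r-i=5, Z[4]=6)=5; Z[5]=5
i=6: min(r-i=4, Z[5]=5)=4; Z[6]=4
i=7: min(r-i=3, Z[6]=4)=3; Z[7]=3
i=8: min(r-i=2, Z[7]=3)=2; Z[8]=2
i=9: min(r-i=1, Z[8]=2)=1; Z[9]=1
i=10: fresh scan; Z[10]=0
i=11: fresh scan; Z[11]=5 grow→box=[11,16)
i=12: min(r-i=4, Z[1]=9)=4; Z[12]=4
i=13: min(r-i=3, Z[2]=8)=3; Z[13]=3
i=14: min(r-i=2, Z[3]=7)=2; Z[14]=2
i=15: min(r-i=1, Z[4]=6)=1; Z[15]=1
i=16: fresh scan; Z[16]=0
i=17: fresh scan; Z[17]=2 grow→box=[17,19)
i=18: min(r-i=1, Z[1]=9)=1; Z[18]=1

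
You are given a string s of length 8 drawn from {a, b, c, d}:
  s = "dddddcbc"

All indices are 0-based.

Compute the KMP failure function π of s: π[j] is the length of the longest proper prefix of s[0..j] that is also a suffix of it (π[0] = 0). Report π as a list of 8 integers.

π[0] = 0
j=1 s[j]='d': π[1]=1 (border 'd')
j=2 s[j]='d': π[2]=2 (border 'dd')
j=3 s[j]='d': π[3]=3 (border 'ddd')
j=4 s[j]='d': π[4]=4 (border 'dddd')
j=5 s[j]='c': k: 4→3→2→1→0; π[5]=0 (border '')
j=6 s[j]='b': π[6]=0 (border '')
j=7 s[j]='c': π[7]=0 (border '')

[0, 1, 2, 3, 4, 0, 0, 0]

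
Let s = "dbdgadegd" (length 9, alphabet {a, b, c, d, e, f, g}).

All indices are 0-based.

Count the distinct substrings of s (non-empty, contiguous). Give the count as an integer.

41

rank→(start, suffix):
  0 → (4, 'adegd')
  1 → (1, 'bdgadegd')
  2 → (8, 'd')
  3 → (0, 'dbdgadegd')
  4 → (5, 'degd')
  5 → (2, 'dgadegd')
  6 → (6, 'egd')
  7 → (3, 'gadegd')
  8 → (7, 'gd')

SA = [4, 1, 8, 0, 5, 2, 6, 3, 7]
rank  pair      lcp
   1  s[4:],s[1:]  0  ''
   2  s[1:],s[8:]  0  ''
   3  s[8:],s[0:]  1  'd'
   4  s[0:],s[5:]  1  'd'
   5  s[5:],s[2:]  1  'd'
   6  s[2:],s[6:]  0  ''
   7  s[6:],s[3:]  0  ''
   8  s[3:],s[7:]  1  'g'

n(n+1)/2 = 9·10/2 = 45
Σ LCP = 0 + 0 + 0 + 1 + 1 + 1 + 0 + 0 + 1 = 4
distinct = 45 − 4 = 41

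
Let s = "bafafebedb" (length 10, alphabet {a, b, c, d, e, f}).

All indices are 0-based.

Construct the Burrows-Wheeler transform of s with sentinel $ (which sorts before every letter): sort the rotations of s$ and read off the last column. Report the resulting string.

rank  rotation     last
    0  $bafafebedb  b
    1  afafebedb$b  b
    2  afebedb$baf  f
    3  b$bafafebed  d
    4  bafafebedb$  $
    5  bedb$bafafe  e
    6  db$bafafebe  e
    7  ebedb$bafaf  f
    8  edb$bafafeb  b
    9  fafebedb$ba  a
   10  febedb$bafa  a

bbfd$eefbaa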